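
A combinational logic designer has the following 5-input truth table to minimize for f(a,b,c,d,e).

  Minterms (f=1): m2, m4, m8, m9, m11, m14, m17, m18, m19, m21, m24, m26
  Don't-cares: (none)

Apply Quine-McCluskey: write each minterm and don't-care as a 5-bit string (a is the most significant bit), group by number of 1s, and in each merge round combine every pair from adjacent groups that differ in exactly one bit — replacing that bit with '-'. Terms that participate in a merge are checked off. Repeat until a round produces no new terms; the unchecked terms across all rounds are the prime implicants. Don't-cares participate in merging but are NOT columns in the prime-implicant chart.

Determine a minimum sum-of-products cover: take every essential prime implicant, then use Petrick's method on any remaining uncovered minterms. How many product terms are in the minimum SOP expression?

Round 0: 00010✓ 00100 01000✓ 01001✓ 01011✓ 01110 10001✓ 10010✓ 10011✓ 10101✓ 11000✓ 11010✓
Round 1: -0010 -1000 010-1 0100- 1-010 10-01 100-1 1001- 110-0
PIs = {-0010, -1000, 00100, 010-1, 0100-, 01110, 1-010, 10-01, 100-1, 1001-, 110-0}
Coverage chart:
  m2: -0010 ←essential
  m4: 00100 ←essential
  m8: -1000,0100-
  m9: 010-1,0100-
  m11: 010-1 ←essential
  m14: 01110 ←essential
  m17: 10-01,100-1
  m18: -0010,1-010,1001-
  m19: 100-1,1001-
  m21: 10-01 ←essential
  m24: -1000,110-0
  m26: 1-010,110-0
Essential: -0010, 00100, 010-1, 01110, 10-01
Petrick residual → -1000, 1-010, 100-1
Min cover (8 terms): b'c'de' + bc'd'e' + a'b'cd'e' + a'bc'e + a'bcde' + ac'de' + ab'd'e + ab'c'e

8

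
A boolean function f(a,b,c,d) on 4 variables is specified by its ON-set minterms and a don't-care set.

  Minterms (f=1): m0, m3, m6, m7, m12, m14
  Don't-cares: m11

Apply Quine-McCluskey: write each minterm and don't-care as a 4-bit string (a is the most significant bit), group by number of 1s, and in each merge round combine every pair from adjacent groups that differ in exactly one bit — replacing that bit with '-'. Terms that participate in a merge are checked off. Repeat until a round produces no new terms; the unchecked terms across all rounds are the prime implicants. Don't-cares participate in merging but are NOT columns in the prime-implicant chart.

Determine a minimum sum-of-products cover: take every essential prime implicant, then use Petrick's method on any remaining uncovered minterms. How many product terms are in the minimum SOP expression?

[col 0] 0000, 0011*, 0110*, 0111*, 1011*, 1100*, 1110*
[col 1] -011, -110, 0-11, 011-, 11-0
Prime implicants: -011, -110, 0-11, 0000, 011-, 11-0
PI chart (minterm → PIs covering it):
  0 | 0000  (sole → essential)
  3 | -011,0-11
  6 | -110,011-
  7 | 0-11,011-
  12 | 11-0  (sole → essential)
  14 | -110,11-0
Essential prime implicants: 0000, 11-0
Petrick residual → -011, 011-
Minimum SOP uses 4 PIs: b'cd + a'b'c'd' + a'bc + abd'

4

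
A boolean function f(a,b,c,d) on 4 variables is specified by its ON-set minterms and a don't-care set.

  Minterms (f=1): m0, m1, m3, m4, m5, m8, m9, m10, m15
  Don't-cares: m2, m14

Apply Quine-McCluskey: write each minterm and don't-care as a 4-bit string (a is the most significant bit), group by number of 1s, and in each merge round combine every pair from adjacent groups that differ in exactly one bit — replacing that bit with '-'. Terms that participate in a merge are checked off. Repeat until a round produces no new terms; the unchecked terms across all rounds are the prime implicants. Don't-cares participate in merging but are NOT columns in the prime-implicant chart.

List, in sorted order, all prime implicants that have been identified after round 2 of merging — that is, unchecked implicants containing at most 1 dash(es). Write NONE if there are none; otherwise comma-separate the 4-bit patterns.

size-2^0 implicants → 0000(✓)  0001(✓)  0010(✓)  0011(✓)  0100(✓)  0101(✓)  1000(✓)  1001(✓)  1010(✓)  1110(✓)  1111(✓)
size-2^1 implicants → -000(✓)  -001(✓)  -010(✓)  0-00(✓)  0-01(✓)  00-0(✓)  00-1(✓)  000-(✓)  001-(✓)  010-(✓)  1-10  10-0(✓)  100-(✓)  111-
size-2^2 implicants → -0-0  -00-  0-0-  00--
Unchecked terms (primes): -0-0, -00-, 0-0-, 00--, 1-10, 111-

1-10, 111-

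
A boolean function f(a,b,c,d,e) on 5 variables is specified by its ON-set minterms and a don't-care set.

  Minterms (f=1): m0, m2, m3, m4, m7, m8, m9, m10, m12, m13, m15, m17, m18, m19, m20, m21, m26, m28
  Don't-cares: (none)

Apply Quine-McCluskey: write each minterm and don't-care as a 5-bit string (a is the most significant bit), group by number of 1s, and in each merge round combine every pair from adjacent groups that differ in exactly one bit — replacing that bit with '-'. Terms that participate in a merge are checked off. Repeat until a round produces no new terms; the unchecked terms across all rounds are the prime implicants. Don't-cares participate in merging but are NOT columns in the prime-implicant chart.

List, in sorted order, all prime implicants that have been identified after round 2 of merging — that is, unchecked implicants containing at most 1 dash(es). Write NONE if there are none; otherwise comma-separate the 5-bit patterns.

Round 0: 00000✓ 00010✓ 00011✓ 00100✓ 00111✓ 01000✓ 01001✓ 01010✓ 01100✓ 01101✓ 01111✓ 10001✓ 10010✓ 10011✓ 10100✓ 10101✓ 11010✓ 11100✓
Round 1: -0010✓ -0011✓ -0100✓ -1010✓ -1100✓ 0-000✓ 0-010✓ 0-100✓ 0-111 00-00✓ 00-11 000-0✓ 0001-✓ 01-00✓ 01-01✓ 010-0✓ 0100-✓ 011-1 0110-✓ 1-010✓ 1-100✓ 10-01 100-1 1001-✓ 1010-
Round 2: --010 --100 -001- 0--00 0-0-0 01-0-
PIs = {--010, --100, -001-, 0--00, 0-0-0, 0-111, 00-11, 01-0-, 011-1, 10-01, 100-1, 1010-}

0-111, 00-11, 011-1, 10-01, 100-1, 1010-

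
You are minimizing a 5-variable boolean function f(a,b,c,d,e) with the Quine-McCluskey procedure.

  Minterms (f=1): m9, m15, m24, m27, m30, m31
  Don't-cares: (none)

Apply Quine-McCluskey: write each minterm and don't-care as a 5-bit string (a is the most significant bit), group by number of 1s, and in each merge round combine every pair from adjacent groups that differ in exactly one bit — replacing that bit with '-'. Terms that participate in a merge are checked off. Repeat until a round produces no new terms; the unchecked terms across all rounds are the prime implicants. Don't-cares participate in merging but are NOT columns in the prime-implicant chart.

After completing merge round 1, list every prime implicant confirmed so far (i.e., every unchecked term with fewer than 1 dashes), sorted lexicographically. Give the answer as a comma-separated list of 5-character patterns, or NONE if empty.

01001, 11000

[col 0] 01001, 01111*, 11000, 11011*, 11110*, 11111*
[col 1] -1111, 11-11, 1111-
Prime implicants: -1111, 01001, 11-11, 11000, 1111-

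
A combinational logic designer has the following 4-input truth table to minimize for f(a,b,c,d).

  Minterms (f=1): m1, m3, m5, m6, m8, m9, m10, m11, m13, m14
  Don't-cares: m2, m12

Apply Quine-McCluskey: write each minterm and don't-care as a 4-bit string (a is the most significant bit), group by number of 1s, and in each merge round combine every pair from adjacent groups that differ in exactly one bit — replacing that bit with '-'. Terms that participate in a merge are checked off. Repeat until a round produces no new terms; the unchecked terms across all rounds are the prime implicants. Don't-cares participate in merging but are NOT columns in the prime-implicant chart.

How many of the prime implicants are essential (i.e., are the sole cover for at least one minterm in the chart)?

[col 0] 0001*, 0010*, 0011*, 0101*, 0110*, 1000*, 1001*, 1010*, 1011*, 1100*, 1101*, 1110*
[col 1] -001*, -010*, -011*, -101*, -110*, 0-01*, 0-10*, 00-1*, 001-*, 1-00*, 1-01*, 1-10*, 10-0*, 10-1*, 100-*, 101-*, 11-0*, 110-*
[col 2] --01, --10, -0-1, -01-, 1--0, 1-0-, 10--
Prime implicants: --01, --10, -0-1, -01-, 1--0, 1-0-, 10--
PI chart (minterm → PIs covering it):
  1 | --01,-0-1
  3 | -0-1,-01-
  5 | --01  (sole → essential)
  6 | --10  (sole → essential)
  8 | 1--0,1-0-,10--
  9 | --01,-0-1,1-0-,10--
  10 | --10,-01-,1--0,10--
  11 | -0-1,-01-,10--
  13 | --01,1-0-
  14 | --10,1--0
Essential prime implicants: --01, --10

2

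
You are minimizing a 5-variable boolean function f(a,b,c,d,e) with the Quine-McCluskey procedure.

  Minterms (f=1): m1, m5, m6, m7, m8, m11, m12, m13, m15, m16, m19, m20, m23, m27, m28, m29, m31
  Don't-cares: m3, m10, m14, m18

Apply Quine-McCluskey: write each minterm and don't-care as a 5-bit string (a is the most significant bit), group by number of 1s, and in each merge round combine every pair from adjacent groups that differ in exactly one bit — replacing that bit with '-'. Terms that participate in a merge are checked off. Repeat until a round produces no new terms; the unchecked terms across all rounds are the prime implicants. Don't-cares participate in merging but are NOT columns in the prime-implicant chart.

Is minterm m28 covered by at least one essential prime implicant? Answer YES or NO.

NO

Round 0: 00001✓ 00011✓ 00101✓ 00110✓ 00111✓ 01000✓ 01010✓ 01011✓ 01100✓ 01101✓ 01110✓ 01111✓ 10000✓ 10010✓ 10011✓ 10100✓ 10111✓ 11011✓ 11100✓ 11101✓ 11111✓
Round 1: -0011✓ -0111✓ -1011✓ -1100✓ -1101✓ -1111✓ 0-011✓ 0-101✓ 0-110✓ 0-111✓ 00-01✓ 00-11✓ 000-1✓ 001-1✓ 0011-✓ 01-00✓ 01-10✓ 01-11✓ 010-0✓ 0101-✓ 011-0✓ 011-1✓ 0110-✓ 0111-✓ 1-011✓ 1-100 1-111✓ 10-00 10-11✓ 100-0 1001- 11-11✓ 111-1✓ 1110-✓
Round 2: --011✓ --111✓ -0-11✓ -1-11✓ -11-1 -110- 0--11✓ 0-1-1 0-11- 00--1 01--0 01-1- 011-- 1--11✓
Round 3: ---11
PIs = {---11, -11-1, -110-, 0-1-1, 0-11-, 00--1, 01--0, 01-1-, 011--, 1-100, 10-00, 100-0, 1001-}
Coverage chart:
  m1: 00--1 ←essential
  m5: 0-1-1,00--1
  m6: 0-11- ←essential
  m7: ---11,0-1-1,0-11-,00--1
  m8: 01--0 ←essential
  m11: ---11,01-1-
  m12: -110-,01--0,011--
  m13: -11-1,-110-,0-1-1,011--
  m15: ---11,-11-1,0-1-1,0-11-,01-1-,011--
  m16: 10-00,100-0
  m19: ---11,1001-
  m20: 1-100,10-00
  m23: ---11 ←essential
  m27: ---11 ←essential
  m28: -110-,1-100
  m29: -11-1,-110-
  m31: ---11,-11-1
Essential: ---11, 0-11-, 00--1, 01--0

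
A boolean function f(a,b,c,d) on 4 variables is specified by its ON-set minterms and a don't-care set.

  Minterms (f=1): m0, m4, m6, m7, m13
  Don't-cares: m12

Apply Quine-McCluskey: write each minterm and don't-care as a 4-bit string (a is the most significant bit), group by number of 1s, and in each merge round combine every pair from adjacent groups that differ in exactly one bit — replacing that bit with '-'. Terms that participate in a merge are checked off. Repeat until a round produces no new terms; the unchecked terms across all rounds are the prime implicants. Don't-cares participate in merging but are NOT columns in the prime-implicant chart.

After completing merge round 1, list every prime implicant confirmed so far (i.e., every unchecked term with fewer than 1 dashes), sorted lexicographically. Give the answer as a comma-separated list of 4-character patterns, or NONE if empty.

Round 0: 0000✓ 0100✓ 0110✓ 0111✓ 1100✓ 1101✓
Round 1: -100 0-00 01-0 011- 110-
PIs = {-100, 0-00, 01-0, 011-, 110-}

NONE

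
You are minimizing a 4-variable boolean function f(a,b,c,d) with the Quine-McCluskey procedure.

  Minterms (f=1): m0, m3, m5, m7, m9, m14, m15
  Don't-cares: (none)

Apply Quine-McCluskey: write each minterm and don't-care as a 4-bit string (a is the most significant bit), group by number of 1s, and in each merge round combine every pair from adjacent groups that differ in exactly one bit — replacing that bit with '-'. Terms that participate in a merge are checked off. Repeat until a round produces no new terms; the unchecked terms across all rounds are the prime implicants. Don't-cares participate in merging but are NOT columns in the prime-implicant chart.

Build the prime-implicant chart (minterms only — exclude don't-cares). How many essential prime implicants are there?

size-2^0 implicants → 0000  0011(✓)  0101(✓)  0111(✓)  1001  1110(✓)  1111(✓)
size-2^1 implicants → -111  0-11  01-1  111-
Unchecked terms (primes): -111, 0-11, 0000, 01-1, 1001, 111-
Minterm coverage:
  m0 ⊆ 0000 [E]
  m3 ⊆ 0-11 [E]
  m5 ⊆ 01-1 [E]
  m7 ⊆ -111,0-11,01-1
  m9 ⊆ 1001 [E]
  m14 ⊆ 111- [E]
  m15 ⊆ -111,111-
E = {0-11, 0000, 01-1, 1001, 111-}

5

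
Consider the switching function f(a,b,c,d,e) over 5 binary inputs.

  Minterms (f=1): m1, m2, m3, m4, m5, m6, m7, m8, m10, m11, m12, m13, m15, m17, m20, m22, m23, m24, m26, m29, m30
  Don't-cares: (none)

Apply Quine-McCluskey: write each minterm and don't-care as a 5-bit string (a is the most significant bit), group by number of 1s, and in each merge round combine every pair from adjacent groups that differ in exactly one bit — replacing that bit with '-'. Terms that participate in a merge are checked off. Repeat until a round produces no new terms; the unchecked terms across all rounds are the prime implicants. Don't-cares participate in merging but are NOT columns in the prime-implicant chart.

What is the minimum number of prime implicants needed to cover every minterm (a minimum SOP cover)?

size-2^0 implicants → 00001(✓)  00010(✓)  00011(✓)  00100(✓)  00101(✓)  00110(✓)  00111(✓)  01000(✓)  01010(✓)  01011(✓)  01100(✓)  01101(✓)  01111(✓)  10001(✓)  10100(✓)  10110(✓)  10111(✓)  11000(✓)  11010(✓)  11101(✓)  11110(✓)
size-2^1 implicants → -0001  -0100(✓)  -0110(✓)  -0111(✓)  -1000(✓)  -1010(✓)  -1101  0-010(✓)  0-011(✓)  0-100(✓)  0-101(✓)  0-111(✓)  00-01(✓)  00-10(✓)  00-11(✓)  000-1(✓)  0001-(✓)  001-0(✓)  001-1(✓)  0010-(✓)  0011-(✓)  01-00  01-11(✓)  010-0(✓)  0101-(✓)  011-1(✓)  0110-(✓)  1-110  101-0(✓)  1011-(✓)  11-10  110-0(✓)
size-2^2 implicants → -01-0  -011-  -10-0  0--11  0-01-  0-1-1  0-10-  00--1  00-1-  001--
Unchecked terms (primes): -0001, -01-0, -011-, -10-0, -1101, 0--11, 0-01-, 0-1-1, 0-10-, 00--1, 00-1-, 001--, 01-00, 1-110, 11-10
Minterm coverage:
  m1 ⊆ -0001,00--1
  m2 ⊆ 0-01-,00-1-
  m3 ⊆ 0--11,0-01-,00--1,00-1-
  m4 ⊆ -01-0,0-10-,001--
  m5 ⊆ 0-1-1,0-10-,00--1,001--
  m6 ⊆ -01-0,-011-,00-1-,001--
  m7 ⊆ -011-,0--11,0-1-1,00--1,00-1-,001--
  m8 ⊆ -10-0,01-00
  m10 ⊆ -10-0,0-01-
  m11 ⊆ 0--11,0-01-
  m12 ⊆ 0-10-,01-00
  m13 ⊆ -1101,0-1-1,0-10-
  m15 ⊆ 0--11,0-1-1
  m17 ⊆ -0001 [E]
  m20 ⊆ -01-0 [E]
  m22 ⊆ -01-0,-011-,1-110
  m23 ⊆ -011- [E]
  m24 ⊆ -10-0 [E]
  m26 ⊆ -10-0,11-10
  m29 ⊆ -1101 [E]
  m30 ⊆ 1-110,11-10
E = {-0001, -01-0, -011-, -10-0, -1101}
Petrick residual → 0--11, 0-01-, 0-10-, 1-110
Cover = b'c'd'e + b'ce' + b'cd + bc'e' + bcd'e + a'de + a'c'd + a'cd' + acde'  |cover|=9

9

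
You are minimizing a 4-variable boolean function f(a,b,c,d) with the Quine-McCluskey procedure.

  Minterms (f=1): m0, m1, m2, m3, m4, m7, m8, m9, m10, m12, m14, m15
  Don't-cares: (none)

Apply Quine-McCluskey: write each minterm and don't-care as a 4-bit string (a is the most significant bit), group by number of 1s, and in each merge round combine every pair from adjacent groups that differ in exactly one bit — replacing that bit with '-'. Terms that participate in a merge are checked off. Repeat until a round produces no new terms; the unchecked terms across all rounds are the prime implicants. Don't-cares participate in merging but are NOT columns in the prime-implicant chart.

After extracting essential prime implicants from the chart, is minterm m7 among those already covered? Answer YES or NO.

size-2^0 implicants → 0000(✓)  0001(✓)  0010(✓)  0011(✓)  0100(✓)  0111(✓)  1000(✓)  1001(✓)  1010(✓)  1100(✓)  1110(✓)  1111(✓)
size-2^1 implicants → -000(✓)  -001(✓)  -010(✓)  -100(✓)  -111  0-00(✓)  0-11  00-0(✓)  00-1(✓)  000-(✓)  001-(✓)  1-00(✓)  1-10(✓)  10-0(✓)  100-(✓)  11-0(✓)  111-
size-2^2 implicants → --00  -0-0  -00-  00--  1--0
Unchecked terms (primes): --00, -0-0, -00-, -111, 0-11, 00--, 1--0, 111-
Minterm coverage:
  m0 ⊆ --00,-0-0,-00-,00--
  m1 ⊆ -00-,00--
  m2 ⊆ -0-0,00--
  m3 ⊆ 0-11,00--
  m4 ⊆ --00 [E]
  m7 ⊆ -111,0-11
  m8 ⊆ --00,-0-0,-00-,1--0
  m9 ⊆ -00- [E]
  m10 ⊆ -0-0,1--0
  m12 ⊆ --00,1--0
  m14 ⊆ 1--0,111-
  m15 ⊆ -111,111-
E = {--00, -00-}

NO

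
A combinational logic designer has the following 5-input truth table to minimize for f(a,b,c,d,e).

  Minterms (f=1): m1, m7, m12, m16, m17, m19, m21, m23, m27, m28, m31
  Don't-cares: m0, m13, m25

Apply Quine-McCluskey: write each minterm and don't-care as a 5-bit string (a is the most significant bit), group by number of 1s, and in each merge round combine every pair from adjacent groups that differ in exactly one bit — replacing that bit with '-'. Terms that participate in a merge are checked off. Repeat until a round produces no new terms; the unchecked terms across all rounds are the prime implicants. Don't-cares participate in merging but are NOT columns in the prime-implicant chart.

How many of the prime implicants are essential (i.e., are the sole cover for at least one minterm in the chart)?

size-2^0 implicants → 00000(✓)  00001(✓)  00111(✓)  01100(✓)  01101(✓)  10000(✓)  10001(✓)  10011(✓)  10101(✓)  10111(✓)  11001(✓)  11011(✓)  11100(✓)  11111(✓)
size-2^1 implicants → -0000(✓)  -0001(✓)  -0111  -1100  0000-(✓)  0110-  1-001(✓)  1-011(✓)  1-111(✓)  10-01(✓)  10-11(✓)  100-1(✓)  1000-(✓)  101-1(✓)  11-11(✓)  110-1(✓)
size-2^2 implicants → -000-  1--11  1-0-1  10--1
Unchecked terms (primes): -000-, -0111, -1100, 0110-, 1--11, 1-0-1, 10--1
Minterm coverage:
  m1 ⊆ -000- [E]
  m7 ⊆ -0111 [E]
  m12 ⊆ -1100,0110-
  m16 ⊆ -000- [E]
  m17 ⊆ -000-,1-0-1,10--1
  m19 ⊆ 1--11,1-0-1,10--1
  m21 ⊆ 10--1 [E]
  m23 ⊆ -0111,1--11,10--1
  m27 ⊆ 1--11,1-0-1
  m28 ⊆ -1100 [E]
  m31 ⊆ 1--11 [E]
E = {-000-, -0111, -1100, 1--11, 10--1}

5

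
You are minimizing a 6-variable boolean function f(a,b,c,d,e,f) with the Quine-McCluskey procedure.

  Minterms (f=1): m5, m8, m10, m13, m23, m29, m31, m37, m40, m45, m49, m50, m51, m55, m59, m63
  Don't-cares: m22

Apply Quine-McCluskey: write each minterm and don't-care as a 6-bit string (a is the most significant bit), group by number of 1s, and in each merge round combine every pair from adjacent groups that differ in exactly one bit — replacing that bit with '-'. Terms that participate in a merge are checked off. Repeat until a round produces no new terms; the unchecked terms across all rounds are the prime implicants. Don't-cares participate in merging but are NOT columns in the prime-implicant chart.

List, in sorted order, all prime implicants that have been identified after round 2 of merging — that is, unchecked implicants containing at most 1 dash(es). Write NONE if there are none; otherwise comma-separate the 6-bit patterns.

-01000, 0-1101, 0010-0, 01011-, 0111-1, 1100-1, 11001-

size-2^0 implicants → 000101(✓)  001000(✓)  001010(✓)  001101(✓)  010110(✓)  010111(✓)  011101(✓)  011111(✓)  100101(✓)  101000(✓)  101101(✓)  110001(✓)  110010(✓)  110011(✓)  110111(✓)  111011(✓)  111111(✓)
size-2^1 implicants → -00101(✓)  -01000  -01101(✓)  -10111(✓)  -11111(✓)  0-1101  00-101(✓)  0010-0  01-111(✓)  01011-  0111-1  10-101(✓)  11-011(✓)  11-111(✓)  110-11(✓)  1100-1  11001-  111-11(✓)
size-2^2 implicants → -0-101  -1-111  11--11
Unchecked terms (primes): -0-101, -01000, -1-111, 0-1101, 0010-0, 01011-, 0111-1, 11--11, 1100-1, 11001-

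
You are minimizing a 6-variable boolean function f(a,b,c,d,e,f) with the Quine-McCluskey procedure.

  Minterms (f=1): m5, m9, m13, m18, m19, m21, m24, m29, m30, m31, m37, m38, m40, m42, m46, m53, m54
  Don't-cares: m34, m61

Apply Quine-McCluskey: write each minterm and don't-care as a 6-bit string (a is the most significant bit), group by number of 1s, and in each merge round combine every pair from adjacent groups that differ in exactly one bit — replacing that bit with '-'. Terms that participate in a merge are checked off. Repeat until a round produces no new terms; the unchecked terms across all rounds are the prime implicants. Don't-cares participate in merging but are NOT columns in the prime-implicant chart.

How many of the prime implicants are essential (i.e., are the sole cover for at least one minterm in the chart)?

Round 0: 000101✓ 001001✓ 001101✓ 010010✓ 010011✓ 010101✓ 011000 011101✓ 011110✓ 011111✓ 100010✓ 100101✓ 100110✓ 101000✓ 101010✓ 101110✓ 110101✓ 110110✓ 111101✓
Round 1: -00101✓ -10101✓ -11101✓ 0-0101✓ 0-1101✓ 00-101✓ 001-01 01-101✓ 01001- 0111-1 01111- 1-0101✓ 1-0110 10-010✓ 10-110✓ 100-10✓ 101-10✓ 1010-0 11-101✓
Round 2: --0101 -1-101 0--101 10--10
PIs = {--0101, -1-101, 0--101, 001-01, 01001-, 011000, 0111-1, 01111-, 1-0110, 10--10, 1010-0}
Coverage chart:
  m5: --0101,0--101
  m9: 001-01 ←essential
  m13: 0--101,001-01
  m18: 01001- ←essential
  m19: 01001- ←essential
  m21: --0101,-1-101,0--101
  m24: 011000 ←essential
  m29: -1-101,0--101,0111-1
  m30: 01111- ←essential
  m31: 0111-1,01111-
  m37: --0101 ←essential
  m38: 1-0110,10--10
  m40: 1010-0 ←essential
  m42: 10--10,1010-0
  m46: 10--10 ←essential
  m53: --0101,-1-101
  m54: 1-0110 ←essential
Essential: --0101, 001-01, 01001-, 011000, 01111-, 1-0110, 10--10, 1010-0

8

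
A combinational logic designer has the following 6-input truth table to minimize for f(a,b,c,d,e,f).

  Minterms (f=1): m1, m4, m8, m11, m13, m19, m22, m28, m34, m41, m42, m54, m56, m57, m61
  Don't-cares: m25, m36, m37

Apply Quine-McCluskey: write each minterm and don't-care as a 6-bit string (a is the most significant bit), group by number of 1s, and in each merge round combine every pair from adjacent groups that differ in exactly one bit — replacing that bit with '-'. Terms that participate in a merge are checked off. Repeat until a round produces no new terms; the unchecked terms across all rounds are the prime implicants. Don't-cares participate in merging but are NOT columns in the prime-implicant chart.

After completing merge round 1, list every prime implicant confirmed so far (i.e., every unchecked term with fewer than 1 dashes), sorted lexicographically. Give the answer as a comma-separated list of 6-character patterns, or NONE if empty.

000001, 001000, 001011, 001101, 010011, 011100

size-2^0 implicants → 000001  000100(✓)  001000  001011  001101  010011  010110(✓)  011001(✓)  011100  100010(✓)  100100(✓)  100101(✓)  101001(✓)  101010(✓)  110110(✓)  111000(✓)  111001(✓)  111101(✓)
size-2^1 implicants → -00100  -10110  -11001  1-1001  10-010  10010-  111-01  11100-
Unchecked terms (primes): -00100, -10110, -11001, 000001, 001000, 001011, 001101, 010011, 011100, 1-1001, 10-010, 10010-, 111-01, 11100-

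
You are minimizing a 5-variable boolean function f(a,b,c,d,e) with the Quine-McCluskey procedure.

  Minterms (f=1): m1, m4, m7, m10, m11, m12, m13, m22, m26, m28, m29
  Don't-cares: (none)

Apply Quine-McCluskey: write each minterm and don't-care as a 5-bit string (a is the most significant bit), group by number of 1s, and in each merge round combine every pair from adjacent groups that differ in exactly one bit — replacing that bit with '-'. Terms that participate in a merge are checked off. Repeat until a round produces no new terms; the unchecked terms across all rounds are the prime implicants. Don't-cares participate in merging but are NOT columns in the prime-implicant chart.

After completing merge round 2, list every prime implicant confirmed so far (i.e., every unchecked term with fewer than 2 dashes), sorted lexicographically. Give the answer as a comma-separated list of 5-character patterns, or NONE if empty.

[col 0] 00001, 00100*, 00111, 01010*, 01011*, 01100*, 01101*, 10110, 11010*, 11100*, 11101*
[col 1] -1010, -1100*, -1101*, 0-100, 0101-, 0110-*, 1110-*
[col 2] -110-
Prime implicants: -1010, -110-, 0-100, 00001, 00111, 0101-, 10110

-1010, 0-100, 00001, 00111, 0101-, 10110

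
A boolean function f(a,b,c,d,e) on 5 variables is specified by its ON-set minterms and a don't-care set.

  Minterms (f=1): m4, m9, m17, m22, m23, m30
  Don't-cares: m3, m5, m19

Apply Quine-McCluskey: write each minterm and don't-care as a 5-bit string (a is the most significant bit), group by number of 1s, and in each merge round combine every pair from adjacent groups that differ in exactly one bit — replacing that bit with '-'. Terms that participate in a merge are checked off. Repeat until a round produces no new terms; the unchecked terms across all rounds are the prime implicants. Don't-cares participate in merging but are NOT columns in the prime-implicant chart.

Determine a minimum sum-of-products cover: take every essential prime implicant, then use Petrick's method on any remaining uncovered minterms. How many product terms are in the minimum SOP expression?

size-2^0 implicants → 00011(✓)  00100(✓)  00101(✓)  01001  10001(✓)  10011(✓)  10110(✓)  10111(✓)  11110(✓)
size-2^1 implicants → -0011  0010-  1-110  10-11  100-1  1011-
Unchecked terms (primes): -0011, 0010-, 01001, 1-110, 10-11, 100-1, 1011-
Minterm coverage:
  m4 ⊆ 0010- [E]
  m9 ⊆ 01001 [E]
  m17 ⊆ 100-1 [E]
  m22 ⊆ 1-110,1011-
  m23 ⊆ 10-11,1011-
  m30 ⊆ 1-110 [E]
E = {0010-, 01001, 1-110, 100-1}
Petrick residual → 10-11
Cover = a'b'cd' + a'bc'd'e + acde' + ab'de + ab'c'e  |cover|=5

5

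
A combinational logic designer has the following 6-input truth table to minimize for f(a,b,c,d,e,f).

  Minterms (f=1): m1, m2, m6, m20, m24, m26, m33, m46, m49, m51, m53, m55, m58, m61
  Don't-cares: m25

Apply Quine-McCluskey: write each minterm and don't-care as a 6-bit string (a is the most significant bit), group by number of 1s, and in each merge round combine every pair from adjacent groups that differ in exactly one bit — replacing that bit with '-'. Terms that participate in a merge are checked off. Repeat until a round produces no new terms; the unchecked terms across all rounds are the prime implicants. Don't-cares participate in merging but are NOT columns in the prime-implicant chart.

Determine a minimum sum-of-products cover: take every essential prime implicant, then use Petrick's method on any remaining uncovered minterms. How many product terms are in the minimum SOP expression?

8

[col 0] 000001*, 000010*, 000110*, 010100, 011000*, 011001*, 011010*, 100001*, 101110, 110001*, 110011*, 110101*, 110111*, 111010*, 111101*
[col 1] -00001, -11010, 000-10, 0110-0, 01100-, 1-0001, 11-101, 110-01*, 110-11*, 1100-1*, 1101-1*
[col 2] 110--1
Prime implicants: -00001, -11010, 000-10, 010100, 0110-0, 01100-, 1-0001, 101110, 11-101, 110--1
PI chart (minterm → PIs covering it):
  1 | -00001  (sole → essential)
  2 | 000-10  (sole → essential)
  6 | 000-10  (sole → essential)
  20 | 010100  (sole → essential)
  24 | 0110-0,01100-
  26 | -11010,0110-0
  33 | -00001,1-0001
  46 | 101110  (sole → essential)
  49 | 1-0001,110--1
  51 | 110--1  (sole → essential)
  53 | 11-101,110--1
  55 | 110--1  (sole → essential)
  58 | -11010  (sole → essential)
  61 | 11-101  (sole → essential)
Essential prime implicants: -00001, -11010, 000-10, 010100, 101110, 11-101, 110--1
Petrick residual → 0110-0
Minimum SOP uses 8 PIs: b'c'd'e'f + bcd'ef' + a'b'c'ef' + a'bc'de'f' + a'bcd'f' + ab'cdef' + abde'f + abc'f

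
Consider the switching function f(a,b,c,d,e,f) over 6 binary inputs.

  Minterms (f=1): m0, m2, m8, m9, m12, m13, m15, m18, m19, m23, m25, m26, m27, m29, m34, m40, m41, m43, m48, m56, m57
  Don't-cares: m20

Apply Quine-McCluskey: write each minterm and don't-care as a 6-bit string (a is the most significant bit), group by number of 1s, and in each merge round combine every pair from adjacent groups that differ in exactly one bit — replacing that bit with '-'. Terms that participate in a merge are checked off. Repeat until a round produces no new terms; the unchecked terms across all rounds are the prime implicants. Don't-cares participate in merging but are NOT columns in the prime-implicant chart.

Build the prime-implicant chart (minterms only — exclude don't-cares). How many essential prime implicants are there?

8

size-2^0 implicants → 000000(✓)  000010(✓)  001000(✓)  001001(✓)  001100(✓)  001101(✓)  001111(✓)  010010(✓)  010011(✓)  010100  010111(✓)  011001(✓)  011010(✓)  011011(✓)  011101(✓)  100010(✓)  101000(✓)  101001(✓)  101011(✓)  110000(✓)  111000(✓)  111001(✓)
size-2^1 implicants → -00010  -01000(✓)  -01001(✓)  -11001(✓)  0-0010  0-1001(✓)  0-1101(✓)  00-000  0000-0  001-00(✓)  001-01(✓)  00100-(✓)  0011-1  00110-(✓)  01-010(✓)  01-011(✓)  010-11  01001-(✓)  011-01(✓)  0110-1  01101-(✓)  1-1000(✓)  1-1001(✓)  1010-1  10100-(✓)  11-000  11100-(✓)
size-2^2 implicants → --1001  -0100-  0-1-01  001-0-  01-01-  1-100-
Unchecked terms (primes): --1001, -00010, -0100-, 0-0010, 0-1-01, 00-000, 0000-0, 001-0-, 0011-1, 01-01-, 010-11, 010100, 0110-1, 1-100-, 1010-1, 11-000
Minterm coverage:
  m0 ⊆ 00-000,0000-0
  m2 ⊆ -00010,0-0010,0000-0
  m8 ⊆ -0100-,00-000,001-0-
  m9 ⊆ --1001,-0100-,0-1-01,001-0-
  m12 ⊆ 001-0- [E]
  m13 ⊆ 0-1-01,001-0-,0011-1
  m15 ⊆ 0011-1 [E]
  m18 ⊆ 0-0010,01-01-
  m19 ⊆ 01-01-,010-11
  m23 ⊆ 010-11 [E]
  m25 ⊆ --1001,0-1-01,0110-1
  m26 ⊆ 01-01- [E]
  m27 ⊆ 01-01-,0110-1
  m29 ⊆ 0-1-01 [E]
  m34 ⊆ -00010 [E]
  m40 ⊆ -0100-,1-100-
  m41 ⊆ --1001,-0100-,1-100-,1010-1
  m43 ⊆ 1010-1 [E]
  m48 ⊆ 11-000 [E]
  m56 ⊆ 1-100-,11-000
  m57 ⊆ --1001,1-100-
E = {-00010, 0-1-01, 001-0-, 0011-1, 01-01-, 010-11, 1010-1, 11-000}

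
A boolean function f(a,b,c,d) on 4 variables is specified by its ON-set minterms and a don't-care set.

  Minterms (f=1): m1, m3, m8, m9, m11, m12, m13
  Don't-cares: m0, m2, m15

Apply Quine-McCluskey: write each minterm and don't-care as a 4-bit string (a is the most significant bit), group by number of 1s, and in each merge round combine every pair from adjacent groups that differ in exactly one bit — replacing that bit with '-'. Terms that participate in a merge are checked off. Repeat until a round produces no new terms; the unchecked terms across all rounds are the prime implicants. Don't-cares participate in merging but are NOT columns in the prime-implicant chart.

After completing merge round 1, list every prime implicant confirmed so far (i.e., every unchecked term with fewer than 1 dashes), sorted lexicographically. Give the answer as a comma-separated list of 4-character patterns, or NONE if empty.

[col 0] 0000*, 0001*, 0010*, 0011*, 1000*, 1001*, 1011*, 1100*, 1101*, 1111*
[col 1] -000*, -001*, -011*, 00-0*, 00-1*, 000-*, 001-*, 1-00*, 1-01*, 1-11*, 10-1*, 100-*, 11-1*, 110-*
[col 2] -0-1, -00-, 00--, 1--1, 1-0-
Prime implicants: -0-1, -00-, 00--, 1--1, 1-0-

NONE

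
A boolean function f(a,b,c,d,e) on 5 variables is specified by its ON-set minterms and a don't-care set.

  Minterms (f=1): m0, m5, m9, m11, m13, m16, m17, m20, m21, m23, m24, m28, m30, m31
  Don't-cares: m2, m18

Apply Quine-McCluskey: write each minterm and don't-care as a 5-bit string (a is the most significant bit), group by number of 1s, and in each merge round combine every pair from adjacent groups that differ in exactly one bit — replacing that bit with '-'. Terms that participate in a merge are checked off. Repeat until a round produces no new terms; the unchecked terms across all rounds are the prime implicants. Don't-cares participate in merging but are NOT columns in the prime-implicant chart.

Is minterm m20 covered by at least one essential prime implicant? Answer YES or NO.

YES

size-2^0 implicants → 00000(✓)  00010(✓)  00101(✓)  01001(✓)  01011(✓)  01101(✓)  10000(✓)  10001(✓)  10010(✓)  10100(✓)  10101(✓)  10111(✓)  11000(✓)  11100(✓)  11110(✓)  11111(✓)
size-2^1 implicants → -0000(✓)  -0010(✓)  -0101  0-101  000-0(✓)  01-01  010-1  1-000(✓)  1-100(✓)  1-111  10-00(✓)  10-01(✓)  100-0(✓)  1000-(✓)  101-1  1010-(✓)  11-00(✓)  111-0  1111-
size-2^2 implicants → -00-0  1--00  10-0-
Unchecked terms (primes): -00-0, -0101, 0-101, 01-01, 010-1, 1--00, 1-111, 10-0-, 101-1, 111-0, 1111-
Minterm coverage:
  m0 ⊆ -00-0 [E]
  m5 ⊆ -0101,0-101
  m9 ⊆ 01-01,010-1
  m11 ⊆ 010-1 [E]
  m13 ⊆ 0-101,01-01
  m16 ⊆ -00-0,1--00,10-0-
  m17 ⊆ 10-0- [E]
  m20 ⊆ 1--00,10-0-
  m21 ⊆ -0101,10-0-,101-1
  m23 ⊆ 1-111,101-1
  m24 ⊆ 1--00 [E]
  m28 ⊆ 1--00,111-0
  m30 ⊆ 111-0,1111-
  m31 ⊆ 1-111,1111-
E = {-00-0, 010-1, 1--00, 10-0-}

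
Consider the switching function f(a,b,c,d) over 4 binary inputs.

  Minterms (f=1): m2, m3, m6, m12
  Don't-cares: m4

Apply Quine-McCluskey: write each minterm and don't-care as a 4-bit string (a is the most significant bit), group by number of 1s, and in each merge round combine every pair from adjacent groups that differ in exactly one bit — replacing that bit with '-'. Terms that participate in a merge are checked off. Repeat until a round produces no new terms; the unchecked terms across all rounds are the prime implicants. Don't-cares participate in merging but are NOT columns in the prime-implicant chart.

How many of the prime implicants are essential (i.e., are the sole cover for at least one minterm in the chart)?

[col 0] 0010*, 0011*, 0100*, 0110*, 1100*
[col 1] -100, 0-10, 001-, 01-0
Prime implicants: -100, 0-10, 001-, 01-0
PI chart (minterm → PIs covering it):
  2 | 0-10,001-
  3 | 001-  (sole → essential)
  6 | 0-10,01-0
  12 | -100  (sole → essential)
Essential prime implicants: -100, 001-

2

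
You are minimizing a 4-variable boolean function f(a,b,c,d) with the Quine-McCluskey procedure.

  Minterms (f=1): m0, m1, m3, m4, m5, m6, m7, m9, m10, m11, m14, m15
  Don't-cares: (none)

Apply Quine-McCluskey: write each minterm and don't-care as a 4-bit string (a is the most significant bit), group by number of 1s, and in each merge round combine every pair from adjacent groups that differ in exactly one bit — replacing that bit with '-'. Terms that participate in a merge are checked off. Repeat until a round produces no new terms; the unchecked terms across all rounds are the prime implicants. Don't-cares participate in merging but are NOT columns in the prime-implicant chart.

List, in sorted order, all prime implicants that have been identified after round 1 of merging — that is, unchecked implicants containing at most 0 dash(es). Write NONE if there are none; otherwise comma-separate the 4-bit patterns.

NONE

Round 0: 0000✓ 0001✓ 0011✓ 0100✓ 0101✓ 0110✓ 0111✓ 1001✓ 1010✓ 1011✓ 1110✓ 1111✓
Round 1: -001✓ -011✓ -110✓ -111✓ 0-00✓ 0-01✓ 0-11✓ 00-1✓ 000-✓ 01-0✓ 01-1✓ 010-✓ 011-✓ 1-10✓ 1-11✓ 10-1✓ 101-✓ 111-✓
Round 2: --11 -0-1 -11- 0--1 0-0- 01-- 1-1-
PIs = {--11, -0-1, -11-, 0--1, 0-0-, 01--, 1-1-}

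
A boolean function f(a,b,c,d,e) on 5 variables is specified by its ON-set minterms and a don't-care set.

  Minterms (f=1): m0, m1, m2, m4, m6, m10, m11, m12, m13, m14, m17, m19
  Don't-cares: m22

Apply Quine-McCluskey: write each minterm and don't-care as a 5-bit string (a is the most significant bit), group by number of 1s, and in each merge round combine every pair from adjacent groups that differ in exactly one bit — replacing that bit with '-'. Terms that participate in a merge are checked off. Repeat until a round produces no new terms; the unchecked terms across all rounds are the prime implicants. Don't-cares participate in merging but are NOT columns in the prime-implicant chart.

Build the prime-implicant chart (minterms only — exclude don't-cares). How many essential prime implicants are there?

3

size-2^0 implicants → 00000(✓)  00001(✓)  00010(✓)  00100(✓)  00110(✓)  01010(✓)  01011(✓)  01100(✓)  01101(✓)  01110(✓)  10001(✓)  10011(✓)  10110(✓)
size-2^1 implicants → -0001  -0110  0-010(✓)  0-100(✓)  0-110(✓)  00-00(✓)  00-10(✓)  000-0(✓)  0000-  001-0(✓)  01-10(✓)  0101-  011-0(✓)  0110-  100-1
size-2^2 implicants → 0--10  0-1-0  00--0
Unchecked terms (primes): -0001, -0110, 0--10, 0-1-0, 00--0, 0000-, 0101-, 0110-, 100-1
Minterm coverage:
  m0 ⊆ 00--0,0000-
  m1 ⊆ -0001,0000-
  m2 ⊆ 0--10,00--0
  m4 ⊆ 0-1-0,00--0
  m6 ⊆ -0110,0--10,0-1-0,00--0
  m10 ⊆ 0--10,0101-
  m11 ⊆ 0101- [E]
  m12 ⊆ 0-1-0,0110-
  m13 ⊆ 0110- [E]
  m14 ⊆ 0--10,0-1-0
  m17 ⊆ -0001,100-1
  m19 ⊆ 100-1 [E]
E = {0101-, 0110-, 100-1}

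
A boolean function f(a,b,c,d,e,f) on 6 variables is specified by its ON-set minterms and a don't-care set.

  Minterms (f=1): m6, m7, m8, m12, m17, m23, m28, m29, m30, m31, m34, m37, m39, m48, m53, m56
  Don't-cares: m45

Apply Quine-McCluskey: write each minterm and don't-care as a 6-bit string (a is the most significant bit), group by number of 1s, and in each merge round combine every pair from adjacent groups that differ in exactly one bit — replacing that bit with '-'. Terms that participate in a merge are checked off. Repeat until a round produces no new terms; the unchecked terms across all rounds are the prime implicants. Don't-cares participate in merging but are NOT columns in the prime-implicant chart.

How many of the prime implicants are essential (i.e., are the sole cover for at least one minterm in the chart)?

7

[col 0] 000110*, 000111*, 001000*, 001100*, 010001, 010111*, 011100*, 011101*, 011110*, 011111*, 100010, 100101*, 100111*, 101101*, 110000*, 110101*, 111000*
[col 1] -00111, 0-0111, 0-1100, 00011-, 001-00, 01-111, 0111-0*, 0111-1*, 01110-*, 01111-*, 1-0101, 10-101, 1001-1, 11-000
[col 2] 0111--
Prime implicants: -00111, 0-0111, 0-1100, 00011-, 001-00, 01-111, 010001, 0111--, 1-0101, 10-101, 100010, 1001-1, 11-000
PI chart (minterm → PIs covering it):
  6 | 00011-  (sole → essential)
  7 | -00111,0-0111,00011-
  8 | 001-00  (sole → essential)
  12 | 0-1100,001-00
  17 | 010001  (sole → essential)
  23 | 0-0111,01-111
  28 | 0-1100,0111--
  29 | 0111--  (sole → essential)
  30 | 0111--  (sole → essential)
  31 | 01-111,0111--
  34 | 100010  (sole → essential)
  37 | 1-0101,10-101,1001-1
  39 | -00111,1001-1
  48 | 11-000  (sole → essential)
  53 | 1-0101  (sole → essential)
  56 | 11-000  (sole → essential)
Essential prime implicants: 00011-, 001-00, 010001, 0111--, 1-0101, 100010, 11-000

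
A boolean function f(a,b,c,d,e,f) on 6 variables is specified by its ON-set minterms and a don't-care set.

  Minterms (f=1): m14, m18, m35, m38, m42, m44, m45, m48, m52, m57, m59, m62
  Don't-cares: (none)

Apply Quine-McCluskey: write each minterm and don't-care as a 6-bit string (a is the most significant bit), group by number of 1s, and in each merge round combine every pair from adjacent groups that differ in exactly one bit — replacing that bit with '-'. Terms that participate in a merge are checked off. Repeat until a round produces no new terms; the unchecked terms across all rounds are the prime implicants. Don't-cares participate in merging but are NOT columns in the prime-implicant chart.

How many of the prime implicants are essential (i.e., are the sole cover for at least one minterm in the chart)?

size-2^0 implicants → 001110  010010  100011  100110  101010  101100(✓)  101101(✓)  110000(✓)  110100(✓)  111001(✓)  111011(✓)  111110
size-2^1 implicants → 10110-  110-00  1110-1
Unchecked terms (primes): 001110, 010010, 100011, 100110, 101010, 10110-, 110-00, 1110-1, 111110
Minterm coverage:
  m14 ⊆ 001110 [E]
  m18 ⊆ 010010 [E]
  m35 ⊆ 100011 [E]
  m38 ⊆ 100110 [E]
  m42 ⊆ 101010 [E]
  m44 ⊆ 10110- [E]
  m45 ⊆ 10110- [E]
  m48 ⊆ 110-00 [E]
  m52 ⊆ 110-00 [E]
  m57 ⊆ 1110-1 [E]
  m59 ⊆ 1110-1 [E]
  m62 ⊆ 111110 [E]
E = {001110, 010010, 100011, 100110, 101010, 10110-, 110-00, 1110-1, 111110}

9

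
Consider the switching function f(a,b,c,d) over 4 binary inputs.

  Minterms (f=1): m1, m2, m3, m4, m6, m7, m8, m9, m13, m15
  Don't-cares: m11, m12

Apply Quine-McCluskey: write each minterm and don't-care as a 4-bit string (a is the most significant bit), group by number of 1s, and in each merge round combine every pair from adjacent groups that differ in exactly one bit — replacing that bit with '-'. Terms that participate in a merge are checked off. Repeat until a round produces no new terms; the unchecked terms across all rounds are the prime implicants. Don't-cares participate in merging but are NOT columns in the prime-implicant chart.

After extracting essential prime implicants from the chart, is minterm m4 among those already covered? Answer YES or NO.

[col 0] 0001*, 0010*, 0011*, 0100*, 0110*, 0111*, 1000*, 1001*, 1011*, 1100*, 1101*, 1111*
[col 1] -001*, -011*, -100, -111*, 0-10*, 0-11*, 00-1*, 001-*, 01-0, 011-*, 1-00*, 1-01*, 1-11*, 10-1*, 100-*, 11-1*, 110-*
[col 2] --11, -0-1, 0-1-, 1--1, 1-0-
Prime implicants: --11, -0-1, -100, 0-1-, 01-0, 1--1, 1-0-
PI chart (minterm → PIs covering it):
  1 | -0-1  (sole → essential)
  2 | 0-1-  (sole → essential)
  3 | --11,-0-1,0-1-
  4 | -100,01-0
  6 | 0-1-,01-0
  7 | --11,0-1-
  8 | 1-0-  (sole → essential)
  9 | -0-1,1--1,1-0-
  13 | 1--1,1-0-
  15 | --11,1--1
Essential prime implicants: -0-1, 0-1-, 1-0-

NO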